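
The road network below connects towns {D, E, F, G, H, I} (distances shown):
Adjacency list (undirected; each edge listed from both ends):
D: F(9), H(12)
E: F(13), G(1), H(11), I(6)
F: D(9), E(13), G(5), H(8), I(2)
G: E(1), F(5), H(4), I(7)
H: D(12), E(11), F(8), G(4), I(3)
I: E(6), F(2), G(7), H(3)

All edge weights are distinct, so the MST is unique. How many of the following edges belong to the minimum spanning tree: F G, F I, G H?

2

Kruskal's algorithm — process edges by increasing weight (ties by edge label):
E G (1): add. Components now {D} {E,G} {F} {H} {I}
F I (2): add. Components now {D} {E,G} {F,I} {H}
H I (3): add. Components now {D} {E,G} {F,H,I}
G H (4): add. Components now {D} {E,F,G,H,I}
F G (5): skip — F and G already connected.
E I (6): skip — E and I already connected.
G I (7): skip — G and I already connected.
F H (8): skip — F and H already connected.
D F (9): add. Components now {D,E,F,G,H,I}
MST edge set: {E G, F I, H I, G H, D F}.
Of the listed edges, {F I, G H} are in the MST → 2.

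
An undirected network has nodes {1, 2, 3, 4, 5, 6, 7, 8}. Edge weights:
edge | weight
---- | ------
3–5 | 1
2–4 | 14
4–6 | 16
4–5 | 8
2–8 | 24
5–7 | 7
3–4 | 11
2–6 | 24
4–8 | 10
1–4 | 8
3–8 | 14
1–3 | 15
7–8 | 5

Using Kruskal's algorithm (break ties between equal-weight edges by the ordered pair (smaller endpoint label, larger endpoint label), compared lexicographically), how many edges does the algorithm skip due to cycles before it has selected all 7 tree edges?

Kruskal: consider edges lightest-first.
3–5 (1): add — endpoints in different components.
7–8 (5): add — endpoints in different components.
5–7 (7): add — endpoints in different components.
1–4 (8): add — endpoints in different components.
4–5 (8): add — endpoints in different components.
4–8 (10): skip — 4 and 8 already connected.
3–4 (11): skip — 3 and 4 already connected.
2–4 (14): add — endpoints in different components.
3–8 (14): skip — 3 and 8 already connected.
1–3 (15): skip — 1 and 3 already connected.
4–6 (16): add — endpoints in different components.
Edges rejected before the tree was complete: 4.

4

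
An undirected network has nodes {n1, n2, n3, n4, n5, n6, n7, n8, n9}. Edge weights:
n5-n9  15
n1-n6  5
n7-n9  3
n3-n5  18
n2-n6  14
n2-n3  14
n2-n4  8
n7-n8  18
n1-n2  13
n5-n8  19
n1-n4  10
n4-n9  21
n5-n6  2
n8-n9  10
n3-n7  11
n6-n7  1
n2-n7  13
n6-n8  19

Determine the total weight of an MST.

Kruskal: consider edges lightest-first.
n6-n7 (1): add — endpoints in different components.
n5-n6 (2): add — endpoints in different components.
n7-n9 (3): add — endpoints in different components.
n1-n6 (5): add — endpoints in different components.
n2-n4 (8): add — endpoints in different components.
n1-n4 (10): add — endpoints in different components.
n8-n9 (10): add — endpoints in different components.
n3-n7 (11): add — endpoints in different components.
MST edges: n6-n7, n5-n6, n7-n9, n1-n6, n2-n4, n1-n4, n8-n9, n3-n7; total weight 1+2+3+5+8+10+10+11 = 50.

50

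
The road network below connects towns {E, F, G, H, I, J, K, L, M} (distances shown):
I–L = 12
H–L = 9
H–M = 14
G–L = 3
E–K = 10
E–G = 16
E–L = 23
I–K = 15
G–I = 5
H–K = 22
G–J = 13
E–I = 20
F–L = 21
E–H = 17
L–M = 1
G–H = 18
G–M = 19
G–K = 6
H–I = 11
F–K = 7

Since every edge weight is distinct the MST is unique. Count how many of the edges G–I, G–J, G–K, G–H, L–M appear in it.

Sort edges by weight, then run Kruskal:
L–M (1): add — endpoints in different components.
G–L (3): add — endpoints in different components.
G–I (5): add — endpoints in different components.
G–K (6): add — endpoints in different components.
F–K (7): add — endpoints in different components.
H–L (9): add — endpoints in different components.
E–K (10): add — endpoints in different components.
H–I (11): skip — H and I already connected.
I–L (12): skip — I and L already connected.
G–J (13): add — endpoints in different components.
MST edge set: {L–M, G–L, G–I, G–K, F–K, H–L, E–K, G–J}.
Of the listed edges, {G–I, G–J, G–K, L–M} are in the MST → 4.

4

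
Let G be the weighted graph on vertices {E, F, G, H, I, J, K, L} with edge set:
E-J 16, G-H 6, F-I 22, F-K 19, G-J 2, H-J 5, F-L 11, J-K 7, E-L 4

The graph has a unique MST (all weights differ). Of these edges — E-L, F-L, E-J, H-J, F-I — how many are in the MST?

5

Sort edges by weight, then run Kruskal:
G-J (2): add — endpoints in different components.
E-L (4): add — endpoints in different components.
H-J (5): add — endpoints in different components.
G-H (6): skip — G and H already connected.
J-K (7): add — endpoints in different components.
F-L (11): add — endpoints in different components.
E-J (16): add — endpoints in different components.
F-K (19): skip — F and K already connected.
F-I (22): add — endpoints in different components.
MST edge set: {G-J, E-L, H-J, J-K, F-L, E-J, F-I}.
Of the listed edges, {E-L, F-L, E-J, H-J, F-I} are in the MST → 5.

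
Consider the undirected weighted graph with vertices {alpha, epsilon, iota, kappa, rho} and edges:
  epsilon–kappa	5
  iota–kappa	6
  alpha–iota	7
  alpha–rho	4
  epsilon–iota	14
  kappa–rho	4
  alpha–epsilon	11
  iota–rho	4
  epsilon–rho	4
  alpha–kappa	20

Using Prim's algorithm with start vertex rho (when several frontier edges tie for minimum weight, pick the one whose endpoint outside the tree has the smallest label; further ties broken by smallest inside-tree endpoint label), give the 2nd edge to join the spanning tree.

epsilon-rho

Prim, starting at rho.
Step 1: frontier [alpha–rho 4, epsilon–rho 4, iota–rho 4, kappa–rho 4] → take alpha–rho (4); add alpha.
Step 2: frontier [alpha–iota 7, alpha–epsilon 11, alpha–kappa 20, epsilon–rho 4, iota–rho 4, kappa–rho 4] → take epsilon–rho (4); add epsilon.
Step 3: frontier [alpha–iota 7, alpha–kappa 20, epsilon–kappa 5, epsilon–iota 14, iota–rho 4, kappa–rho 4] → take iota–rho (4); add iota.
Step 4: frontier [alpha–kappa 20, epsilon–kappa 5, iota–kappa 6, kappa–rho 4] → take kappa–rho (4); add kappa.
The 2nd edge added is epsilon–rho.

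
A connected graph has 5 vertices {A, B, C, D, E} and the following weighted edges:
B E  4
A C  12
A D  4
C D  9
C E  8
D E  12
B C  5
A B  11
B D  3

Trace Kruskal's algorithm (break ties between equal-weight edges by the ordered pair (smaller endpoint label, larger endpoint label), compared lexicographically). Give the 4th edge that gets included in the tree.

B-C

Kruskal: consider edges lightest-first.
B D (3): add. Components now {A} {B,D} {C} {E}
A D (4): add. Components now {A,B,D} {C} {E}
B E (4): add. Components now {A,B,D,E} {C}
B C (5): add. Components now {A,B,C,D,E}
The 4th edge added is B C.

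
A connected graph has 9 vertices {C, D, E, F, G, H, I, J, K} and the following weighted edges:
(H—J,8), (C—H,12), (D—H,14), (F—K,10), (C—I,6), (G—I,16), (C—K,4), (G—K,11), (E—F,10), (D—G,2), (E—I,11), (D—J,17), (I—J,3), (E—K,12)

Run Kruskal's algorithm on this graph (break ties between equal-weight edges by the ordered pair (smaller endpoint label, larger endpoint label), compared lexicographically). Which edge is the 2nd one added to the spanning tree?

Kruskal: consider edges lightest-first.
D—G (2): add — endpoints in different components.
I—J (3): add — endpoints in different components.
C—K (4): add — endpoints in different components.
C—I (6): add — endpoints in different components.
H—J (8): add — endpoints in different components.
E—F (10): add — endpoints in different components.
F—K (10): add — endpoints in different components.
E—I (11): skip — E and I already connected.
G—K (11): add — endpoints in different components.
The 2nd edge added is I—J.

I-J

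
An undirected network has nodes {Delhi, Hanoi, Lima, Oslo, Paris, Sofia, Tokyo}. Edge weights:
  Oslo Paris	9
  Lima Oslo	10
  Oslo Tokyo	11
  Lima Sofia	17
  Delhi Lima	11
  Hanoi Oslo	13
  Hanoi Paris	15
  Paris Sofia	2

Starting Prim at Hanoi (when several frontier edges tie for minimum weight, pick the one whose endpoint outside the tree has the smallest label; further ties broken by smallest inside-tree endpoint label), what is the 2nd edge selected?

Oslo-Paris

Prim's algorithm from Hanoi:
Step 1: cheapest edge leaving the tree is Hanoi Oslo (13); add Oslo.
Step 2: cheapest edge leaving the tree is Oslo Paris (9); add Paris.
Step 3: cheapest edge leaving the tree is Paris Sofia (2); add Sofia.
Step 4: cheapest edge leaving the tree is Lima Oslo (10); add Lima.
Step 5: cheapest edge leaving the tree is Delhi Lima (11); add Delhi.
Step 6: cheapest edge leaving the tree is Oslo Tokyo (11); add Tokyo.
The 2nd edge added is Oslo Paris.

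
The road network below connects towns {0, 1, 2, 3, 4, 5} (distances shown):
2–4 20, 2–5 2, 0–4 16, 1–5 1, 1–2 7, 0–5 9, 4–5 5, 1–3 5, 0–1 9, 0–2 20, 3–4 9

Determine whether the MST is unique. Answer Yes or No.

Kruskal's algorithm — process edges by increasing weight (ties by edge label):
1–5 (1): add — endpoints in different components.
2–5 (2): add — endpoints in different components.
1–3 (5): add — endpoints in different components.
4–5 (5): add — endpoints in different components.
1–2 (7): skip — 1 and 2 already connected.
0–1 (9): add — endpoints in different components.
Non-tree edge 0–5 has weight 9, equal to the heaviest edge on its tree cycle — swapping gives another MST of the same weight. Not unique.

No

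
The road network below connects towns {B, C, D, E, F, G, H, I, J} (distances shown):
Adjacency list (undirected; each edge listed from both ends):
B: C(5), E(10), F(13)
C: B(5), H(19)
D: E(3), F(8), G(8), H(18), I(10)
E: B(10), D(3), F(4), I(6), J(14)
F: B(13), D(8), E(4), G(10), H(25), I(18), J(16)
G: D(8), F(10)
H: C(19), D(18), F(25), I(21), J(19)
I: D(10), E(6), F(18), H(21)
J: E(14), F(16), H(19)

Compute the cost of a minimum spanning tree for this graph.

68

Prim's algorithm from F:
Step 1: cheapest edge leaving the tree is E-F (4); add E.
Step 2: cheapest edge leaving the tree is D-E (3); add D.
Step 3: cheapest edge leaving the tree is E-I (6); add I.
Step 4: cheapest edge leaving the tree is D-G (8); add G.
Step 5: cheapest edge leaving the tree is B-E (10); add B.
Step 6: cheapest edge leaving the tree is B-C (5); add C.
Step 7: cheapest edge leaving the tree is E-J (14); add J.
Step 8: cheapest edge leaving the tree is D-H (18); add H.
MST edges: E-F, D-E, E-I, D-G, B-E, B-C, E-J, D-H; total weight 4+3+6+8+10+5+14+18 = 68.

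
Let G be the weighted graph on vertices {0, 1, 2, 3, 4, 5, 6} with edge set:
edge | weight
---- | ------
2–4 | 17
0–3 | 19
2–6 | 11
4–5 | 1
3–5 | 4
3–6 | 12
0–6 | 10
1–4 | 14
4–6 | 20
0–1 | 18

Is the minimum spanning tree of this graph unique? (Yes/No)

Kruskal's algorithm — process edges by increasing weight (ties by edge label):
4–5 (1): add — endpoints in different components.
3–5 (4): add — endpoints in different components.
0–6 (10): add — endpoints in different components.
2–6 (11): add — endpoints in different components.
3–6 (12): add — endpoints in different components.
1–4 (14): add — endpoints in different components.
Every non-tree edge has weight strictly greater than the heaviest edge on the tree path between its endpoints, so the MST is unique.

Yes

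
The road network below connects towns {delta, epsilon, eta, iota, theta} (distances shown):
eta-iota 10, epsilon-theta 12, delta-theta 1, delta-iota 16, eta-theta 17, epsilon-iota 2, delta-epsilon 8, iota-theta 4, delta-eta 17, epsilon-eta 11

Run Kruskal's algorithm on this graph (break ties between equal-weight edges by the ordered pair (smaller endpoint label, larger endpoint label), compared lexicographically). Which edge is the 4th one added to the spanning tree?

Kruskal: consider edges lightest-first.
delta-theta (1): add. Components now {delta,theta} {epsilon} {iota} {eta}
epsilon-iota (2): add. Components now {delta,theta} {epsilon,iota} {eta}
iota-theta (4): add. Components now {delta,epsilon,iota,theta} {eta}
delta-epsilon (8): skip — delta and epsilon already connected.
eta-iota (10): add. Components now {delta,epsilon,eta,iota,theta}
The 4th edge added is eta-iota.

eta-iota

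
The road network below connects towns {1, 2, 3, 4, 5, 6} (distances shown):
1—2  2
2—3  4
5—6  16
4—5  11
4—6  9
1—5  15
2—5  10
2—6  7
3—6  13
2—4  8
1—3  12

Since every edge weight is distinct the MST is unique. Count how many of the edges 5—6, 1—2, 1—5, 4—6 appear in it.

Sort edges by weight, then run Kruskal:
1—2 (2): add. Components now {1,2} {3} {4} {5} {6}
2—3 (4): add. Components now {1,2,3} {4} {5} {6}
2—6 (7): add. Components now {1,2,3,6} {4} {5}
2—4 (8): add. Components now {1,2,3,4,6} {5}
4—6 (9): skip — 4 and 6 already connected.
2—5 (10): add. Components now {1,2,3,4,5,6}
MST edge set: {1—2, 2—3, 2—6, 2—4, 2—5}.
Of the listed edges, {1—2} are in the MST → 1.

1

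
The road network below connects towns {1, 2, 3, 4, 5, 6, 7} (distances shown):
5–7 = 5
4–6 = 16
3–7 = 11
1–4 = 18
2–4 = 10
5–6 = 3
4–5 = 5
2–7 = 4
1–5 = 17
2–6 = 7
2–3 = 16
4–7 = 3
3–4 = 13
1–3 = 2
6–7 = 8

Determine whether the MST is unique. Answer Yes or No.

Sort edges by weight, then run Kruskal:
1–3 (2): add — endpoints in different components.
4–7 (3): add — endpoints in different components.
5–6 (3): add — endpoints in different components.
2–7 (4): add — endpoints in different components.
4–5 (5): add — endpoints in different components.
5–7 (5): skip — 5 and 7 already connected.
2–6 (7): skip — 2 and 6 already connected.
6–7 (8): skip — 6 and 7 already connected.
2–4 (10): skip — 2 and 4 already connected.
3–7 (11): add — endpoints in different components.
Non-tree edge 5–7 has weight 5, equal to the heaviest edge on its tree cycle — swapping gives another MST of the same weight. Not unique.

No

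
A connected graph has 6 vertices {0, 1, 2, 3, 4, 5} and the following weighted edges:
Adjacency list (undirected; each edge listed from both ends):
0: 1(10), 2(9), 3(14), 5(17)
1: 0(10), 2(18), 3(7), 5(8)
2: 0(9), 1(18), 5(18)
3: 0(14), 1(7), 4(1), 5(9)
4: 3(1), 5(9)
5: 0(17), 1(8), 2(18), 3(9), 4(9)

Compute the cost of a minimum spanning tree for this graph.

35

Kruskal: consider edges lightest-first.
3-4 (1): add. Components now {0} {1} {2} {3,4} {5}
1-3 (7): add. Components now {0} {1,3,4} {2} {5}
1-5 (8): add. Components now {0} {1,3,4,5} {2}
0-2 (9): add. Components now {0,2} {1,3,4,5}
3-5 (9): skip — 3 and 5 already connected.
4-5 (9): skip — 4 and 5 already connected.
0-1 (10): add. Components now {0,1,2,3,4,5}
MST edges: 3-4, 1-3, 1-5, 0-2, 0-1; total weight 1+7+8+9+10 = 35.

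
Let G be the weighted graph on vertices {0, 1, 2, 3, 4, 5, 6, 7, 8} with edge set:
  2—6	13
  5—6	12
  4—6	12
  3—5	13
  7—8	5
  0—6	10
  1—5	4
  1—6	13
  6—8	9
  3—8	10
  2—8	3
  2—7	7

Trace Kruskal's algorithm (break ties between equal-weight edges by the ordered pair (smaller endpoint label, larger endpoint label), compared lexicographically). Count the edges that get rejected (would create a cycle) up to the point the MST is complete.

Kruskal's algorithm — process edges by increasing weight (ties by edge label):
2—8 (3): add — endpoints in different components.
1—5 (4): add — endpoints in different components.
7—8 (5): add — endpoints in different components.
2—7 (7): skip — 2 and 7 already connected.
6—8 (9): add — endpoints in different components.
0—6 (10): add — endpoints in different components.
3—8 (10): add — endpoints in different components.
4—6 (12): add — endpoints in different components.
5—6 (12): add — endpoints in different components.
Edges rejected before the tree was complete: 1.

1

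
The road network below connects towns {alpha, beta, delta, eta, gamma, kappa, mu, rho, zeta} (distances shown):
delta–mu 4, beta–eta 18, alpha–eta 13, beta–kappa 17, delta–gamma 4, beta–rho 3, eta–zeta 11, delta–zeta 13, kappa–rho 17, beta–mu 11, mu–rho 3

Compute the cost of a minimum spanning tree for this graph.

Prim's algorithm from delta:
Step 1: cheapest edge leaving the tree is delta–gamma (4); add gamma.
Step 2: cheapest edge leaving the tree is delta–mu (4); add mu.
Step 3: cheapest edge leaving the tree is mu–rho (3); add rho.
Step 4: cheapest edge leaving the tree is beta–rho (3); add beta.
Step 5: cheapest edge leaving the tree is delta–zeta (13); add zeta.
Step 6: cheapest edge leaving the tree is eta–zeta (11); add eta.
Step 7: cheapest edge leaving the tree is alpha–eta (13); add alpha.
Step 8: cheapest edge leaving the tree is beta–kappa (17); add kappa.
MST edges: delta–gamma, delta–mu, mu–rho, beta–rho, delta–zeta, eta–zeta, alpha–eta, beta–kappa; total weight 4+4+3+3+13+11+13+17 = 68.

68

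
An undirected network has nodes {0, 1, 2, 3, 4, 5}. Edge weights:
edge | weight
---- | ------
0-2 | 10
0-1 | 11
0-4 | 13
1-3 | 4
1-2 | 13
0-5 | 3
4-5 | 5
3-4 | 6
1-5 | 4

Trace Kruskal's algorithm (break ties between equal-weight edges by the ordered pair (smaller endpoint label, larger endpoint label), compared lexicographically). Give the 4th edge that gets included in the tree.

Sort edges by weight, then run Kruskal:
0-5 (3): add. Components now {0,5} {1} {2} {3} {4}
1-3 (4): add. Components now {0,5} {1,3} {2} {4}
1-5 (4): add. Components now {0,1,3,5} {2} {4}
4-5 (5): add. Components now {0,1,3,4,5} {2}
3-4 (6): skip — 3 and 4 already connected.
0-2 (10): add. Components now {0,1,2,3,4,5}
The 4th edge added is 4-5.

4-5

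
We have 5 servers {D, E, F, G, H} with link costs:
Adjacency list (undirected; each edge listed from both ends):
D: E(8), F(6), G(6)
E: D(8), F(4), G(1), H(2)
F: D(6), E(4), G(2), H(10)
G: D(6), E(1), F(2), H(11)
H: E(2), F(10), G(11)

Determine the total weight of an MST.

Sort edges by weight, then run Kruskal:
E—G (1): add. Components now {D} {E,G} {F} {H}
E—H (2): add. Components now {D} {E,G,H} {F}
F—G (2): add. Components now {D} {E,F,G,H}
E—F (4): skip — E and F already connected.
D—F (6): add. Components now {D,E,F,G,H}
MST edges: E—G, E—H, F—G, D—F; total weight 1+2+2+6 = 11.

11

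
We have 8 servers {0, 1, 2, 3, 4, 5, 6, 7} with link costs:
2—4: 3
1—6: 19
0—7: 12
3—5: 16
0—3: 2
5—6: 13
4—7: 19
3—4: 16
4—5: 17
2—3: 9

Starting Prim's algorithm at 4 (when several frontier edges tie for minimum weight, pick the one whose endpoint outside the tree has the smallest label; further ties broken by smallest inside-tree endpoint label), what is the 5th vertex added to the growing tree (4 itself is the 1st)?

7

Prim, starting at 4.
Step 1: frontier [2—4 3, 3—4 16, 4—5 17, 4—7 19] → take 2—4 (3); add 2.
Step 2: frontier [2—3 9, 3—4 16, 4—5 17, 4—7 19] → take 2—3 (9); add 3.
Step 3: frontier [0—3 2, 3—5 16, 4—5 17, 4—7 19] → take 0—3 (2); add 0.
Step 4: frontier [0—7 12, 3—5 16, 4—5 17, 4—7 19] → take 0—7 (12); add 7.
Step 5: frontier [3—5 16, 4—5 17] → take 3—5 (16); add 5.
Step 6: frontier [5—6 13] → take 5—6 (13); add 6.
Step 7: frontier [1—6 19] → take 1—6 (19); add 1.
Vertex order: 4, 2, 3, 0, 7, 5, 6, 1. The 5th vertex is 7.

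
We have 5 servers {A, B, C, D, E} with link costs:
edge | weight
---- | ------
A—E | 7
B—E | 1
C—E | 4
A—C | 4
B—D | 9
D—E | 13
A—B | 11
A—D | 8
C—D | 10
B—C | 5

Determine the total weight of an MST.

Grow the tree from A using Prim:
Step 1: cheapest edge leaving the tree is A—C (4); add C.
Step 2: cheapest edge leaving the tree is C—E (4); add E.
Step 3: cheapest edge leaving the tree is B—E (1); add B.
Step 4: cheapest edge leaving the tree is A—D (8); add D.
MST edges: A—C, C—E, B—E, A—D; total weight 4+4+1+8 = 17.

17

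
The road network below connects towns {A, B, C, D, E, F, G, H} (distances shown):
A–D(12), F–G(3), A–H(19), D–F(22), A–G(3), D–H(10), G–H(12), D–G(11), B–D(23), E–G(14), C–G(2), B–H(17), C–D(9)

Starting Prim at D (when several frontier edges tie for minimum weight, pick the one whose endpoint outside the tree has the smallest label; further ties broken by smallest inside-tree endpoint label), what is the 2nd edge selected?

Prim's algorithm from D:
Step 1: cheapest edge leaving the tree is C–D (9); add C.
Step 2: cheapest edge leaving the tree is C–G (2); add G.
Step 3: cheapest edge leaving the tree is A–G (3); add A.
Step 4: cheapest edge leaving the tree is F–G (3); add F.
Step 5: cheapest edge leaving the tree is D–H (10); add H.
Step 6: cheapest edge leaving the tree is E–G (14); add E.
Step 7: cheapest edge leaving the tree is B–H (17); add B.
The 2nd edge added is C–G.

C-G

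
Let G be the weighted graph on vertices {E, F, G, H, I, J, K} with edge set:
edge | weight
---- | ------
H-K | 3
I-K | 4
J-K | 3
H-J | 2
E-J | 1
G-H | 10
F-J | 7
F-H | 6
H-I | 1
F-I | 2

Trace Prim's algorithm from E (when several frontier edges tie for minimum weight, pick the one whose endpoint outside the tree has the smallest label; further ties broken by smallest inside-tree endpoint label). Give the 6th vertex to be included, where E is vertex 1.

Prim's algorithm from E:
Step 1: frontier [E-J 1] → take E-J (1); add J.
Step 2: frontier [H-J 2, J-K 3, F-J 7] → take H-J (2); add H.
Step 3: frontier [H-I 1, H-K 3, F-H 6, G-H 10, J-K 3, F-J 7] → take H-I (1); add I.
Step 4: frontier [H-K 3, F-H 6, G-H 10, F-I 2, I-K 4, J-K 3, F-J 7] → take F-I (2); add F.
Step 5: frontier [H-K 3, G-H 10, I-K 4, J-K 3] → take H-K (3); add K.
Step 6: frontier [G-H 10] → take G-H (10); add G.
Vertex order: E, J, H, I, F, K, G. The 6th vertex is K.

K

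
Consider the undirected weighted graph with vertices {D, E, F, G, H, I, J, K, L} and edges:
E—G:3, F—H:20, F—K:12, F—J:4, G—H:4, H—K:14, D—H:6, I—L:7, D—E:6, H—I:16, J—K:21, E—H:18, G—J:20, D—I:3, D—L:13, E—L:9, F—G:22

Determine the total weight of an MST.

Prim, starting at F.
Step 1: cheapest edge leaving the tree is F—J (4); add J.
Step 2: cheapest edge leaving the tree is F—K (12); add K.
Step 3: cheapest edge leaving the tree is H—K (14); add H.
Step 4: cheapest edge leaving the tree is G—H (4); add G.
Step 5: cheapest edge leaving the tree is E—G (3); add E.
Step 6: cheapest edge leaving the tree is D—E (6); add D.
Step 7: cheapest edge leaving the tree is D—I (3); add I.
Step 8: cheapest edge leaving the tree is I—L (7); add L.
MST edges: F—J, F—K, H—K, G—H, E—G, D—E, D—I, I—L; total weight 4+12+14+4+3+6+3+7 = 53.

53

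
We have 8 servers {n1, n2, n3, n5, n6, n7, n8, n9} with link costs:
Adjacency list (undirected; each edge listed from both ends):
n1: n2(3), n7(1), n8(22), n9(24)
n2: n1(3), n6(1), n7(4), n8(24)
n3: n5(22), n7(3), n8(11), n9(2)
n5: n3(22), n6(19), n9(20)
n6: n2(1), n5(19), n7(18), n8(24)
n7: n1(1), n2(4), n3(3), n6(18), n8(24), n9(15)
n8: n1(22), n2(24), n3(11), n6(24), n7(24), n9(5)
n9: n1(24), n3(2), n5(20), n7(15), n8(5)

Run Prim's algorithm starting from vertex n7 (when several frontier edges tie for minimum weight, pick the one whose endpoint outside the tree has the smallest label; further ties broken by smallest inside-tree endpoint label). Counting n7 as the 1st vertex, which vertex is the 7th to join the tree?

Grow the tree from n7 using Prim:
Step 1: cheapest edge leaving the tree is n1-n7 (1); add n1.
Step 2: cheapest edge leaving the tree is n1-n2 (3); add n2.
Step 3: cheapest edge leaving the tree is n2-n6 (1); add n6.
Step 4: cheapest edge leaving the tree is n3-n7 (3); add n3.
Step 5: cheapest edge leaving the tree is n3-n9 (2); add n9.
Step 6: cheapest edge leaving the tree is n8-n9 (5); add n8.
Step 7: cheapest edge leaving the tree is n5-n6 (19); add n5.
Vertex order: n7, n1, n2, n6, n3, n9, n8, n5. The 7th vertex is n8.

n8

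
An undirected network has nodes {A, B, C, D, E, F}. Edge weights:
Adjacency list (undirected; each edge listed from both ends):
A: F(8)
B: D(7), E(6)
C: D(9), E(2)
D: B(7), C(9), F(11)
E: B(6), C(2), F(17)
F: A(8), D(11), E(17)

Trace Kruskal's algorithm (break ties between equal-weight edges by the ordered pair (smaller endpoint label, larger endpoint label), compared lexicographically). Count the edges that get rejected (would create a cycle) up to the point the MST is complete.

Kruskal's algorithm — process edges by increasing weight (ties by edge label):
C E (2): add — endpoints in different components.
B E (6): add — endpoints in different components.
B D (7): add — endpoints in different components.
A F (8): add — endpoints in different components.
C D (9): skip — C and D already connected.
D F (11): add — endpoints in different components.
Edges rejected before the tree was complete: 1.

1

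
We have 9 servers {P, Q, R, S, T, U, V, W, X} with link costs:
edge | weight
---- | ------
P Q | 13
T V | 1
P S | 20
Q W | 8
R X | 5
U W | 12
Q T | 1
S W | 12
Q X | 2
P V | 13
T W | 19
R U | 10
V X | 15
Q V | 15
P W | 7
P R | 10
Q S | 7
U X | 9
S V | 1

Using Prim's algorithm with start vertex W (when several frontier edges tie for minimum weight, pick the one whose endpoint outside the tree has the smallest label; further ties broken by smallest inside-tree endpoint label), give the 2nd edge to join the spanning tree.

Q-W

Grow the tree from W using Prim:
Step 1: cheapest edge leaving the tree is P W (7); add P.
Step 2: cheapest edge leaving the tree is Q W (8); add Q.
Step 3: cheapest edge leaving the tree is Q T (1); add T.
Step 4: cheapest edge leaving the tree is T V (1); add V.
Step 5: cheapest edge leaving the tree is S V (1); add S.
Step 6: cheapest edge leaving the tree is Q X (2); add X.
Step 7: cheapest edge leaving the tree is R X (5); add R.
Step 8: cheapest edge leaving the tree is U X (9); add U.
The 2nd edge added is Q W.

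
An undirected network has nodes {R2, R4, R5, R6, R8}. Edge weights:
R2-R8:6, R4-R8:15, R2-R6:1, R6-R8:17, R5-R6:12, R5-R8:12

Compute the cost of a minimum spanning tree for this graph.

Sort edges by weight, then run Kruskal:
R2-R6 (1): add. Components now {R2,R6} {R8} {R5} {R4}
R2-R8 (6): add. Components now {R2,R6,R8} {R5} {R4}
R5-R6 (12): add. Components now {R2,R5,R6,R8} {R4}
R5-R8 (12): skip — R8 and R5 already connected.
R4-R8 (15): add. Components now {R2,R4,R5,R6,R8}
MST edges: R2-R6, R2-R8, R5-R6, R4-R8; total weight 1+6+12+15 = 34.

34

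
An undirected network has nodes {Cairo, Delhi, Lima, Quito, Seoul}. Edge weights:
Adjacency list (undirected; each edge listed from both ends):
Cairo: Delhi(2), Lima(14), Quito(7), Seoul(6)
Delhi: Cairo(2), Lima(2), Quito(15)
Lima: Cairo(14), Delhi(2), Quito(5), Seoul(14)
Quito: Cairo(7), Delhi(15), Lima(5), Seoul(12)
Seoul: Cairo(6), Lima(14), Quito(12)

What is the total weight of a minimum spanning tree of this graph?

Sort edges by weight, then run Kruskal:
Cairo–Delhi (2): add — endpoints in different components.
Delhi–Lima (2): add — endpoints in different components.
Lima–Quito (5): add — endpoints in different components.
Cairo–Seoul (6): add — endpoints in different components.
MST edges: Cairo–Delhi, Delhi–Lima, Lima–Quito, Cairo–Seoul; total weight 2+2+5+6 = 15.

15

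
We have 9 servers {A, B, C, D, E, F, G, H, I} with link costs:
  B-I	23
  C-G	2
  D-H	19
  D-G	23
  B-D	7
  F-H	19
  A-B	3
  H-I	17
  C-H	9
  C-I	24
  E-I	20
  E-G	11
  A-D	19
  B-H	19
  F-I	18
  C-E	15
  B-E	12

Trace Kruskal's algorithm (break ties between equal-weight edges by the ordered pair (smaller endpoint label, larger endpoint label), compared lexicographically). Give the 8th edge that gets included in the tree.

Kruskal: consider edges lightest-first.
C-G (2): add — endpoints in different components.
A-B (3): add — endpoints in different components.
B-D (7): add — endpoints in different components.
C-H (9): add — endpoints in different components.
E-G (11): add — endpoints in different components.
B-E (12): add — endpoints in different components.
C-E (15): skip — C and E already connected.
H-I (17): add — endpoints in different components.
F-I (18): add — endpoints in different components.
The 8th edge added is F-I.

F-I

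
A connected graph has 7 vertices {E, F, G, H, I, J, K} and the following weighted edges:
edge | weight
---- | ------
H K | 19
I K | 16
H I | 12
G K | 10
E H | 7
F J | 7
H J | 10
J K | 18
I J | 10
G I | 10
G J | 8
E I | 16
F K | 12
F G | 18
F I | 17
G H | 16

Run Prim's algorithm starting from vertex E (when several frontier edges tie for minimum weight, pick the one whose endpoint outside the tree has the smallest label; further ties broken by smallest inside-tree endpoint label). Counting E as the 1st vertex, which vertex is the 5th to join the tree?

G

Grow the tree from E using Prim:
Step 1: cheapest edge leaving the tree is E H (7); add H.
Step 2: cheapest edge leaving the tree is H J (10); add J.
Step 3: cheapest edge leaving the tree is F J (7); add F.
Step 4: cheapest edge leaving the tree is G J (8); add G.
Step 5: cheapest edge leaving the tree is G I (10); add I.
Step 6: cheapest edge leaving the tree is G K (10); add K.
Vertex order: E, H, J, F, G, I, K. The 5th vertex is G.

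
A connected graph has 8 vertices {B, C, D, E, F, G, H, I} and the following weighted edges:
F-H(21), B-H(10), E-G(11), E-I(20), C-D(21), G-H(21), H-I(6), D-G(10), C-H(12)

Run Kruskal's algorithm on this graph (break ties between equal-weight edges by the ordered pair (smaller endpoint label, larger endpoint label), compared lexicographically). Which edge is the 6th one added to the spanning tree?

Kruskal's algorithm — process edges by increasing weight (ties by edge label):
H-I (6): add — endpoints in different components.
B-H (10): add — endpoints in different components.
D-G (10): add — endpoints in different components.
E-G (11): add — endpoints in different components.
C-H (12): add — endpoints in different components.
E-I (20): add — endpoints in different components.
C-D (21): skip — C and D already connected.
F-H (21): add — endpoints in different components.
The 6th edge added is E-I.

E-I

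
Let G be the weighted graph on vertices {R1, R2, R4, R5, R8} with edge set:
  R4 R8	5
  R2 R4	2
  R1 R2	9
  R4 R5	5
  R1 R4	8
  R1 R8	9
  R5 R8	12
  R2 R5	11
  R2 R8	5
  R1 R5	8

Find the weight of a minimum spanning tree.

Prim, starting at R5.
Step 1: cheapest edge leaving the tree is R4 R5 (5); add R4.
Step 2: cheapest edge leaving the tree is R2 R4 (2); add R2.
Step 3: cheapest edge leaving the tree is R2 R8 (5); add R8.
Step 4: cheapest edge leaving the tree is R1 R4 (8); add R1.
MST edges: R4 R5, R2 R4, R2 R8, R1 R4; total weight 5+2+5+8 = 20.

20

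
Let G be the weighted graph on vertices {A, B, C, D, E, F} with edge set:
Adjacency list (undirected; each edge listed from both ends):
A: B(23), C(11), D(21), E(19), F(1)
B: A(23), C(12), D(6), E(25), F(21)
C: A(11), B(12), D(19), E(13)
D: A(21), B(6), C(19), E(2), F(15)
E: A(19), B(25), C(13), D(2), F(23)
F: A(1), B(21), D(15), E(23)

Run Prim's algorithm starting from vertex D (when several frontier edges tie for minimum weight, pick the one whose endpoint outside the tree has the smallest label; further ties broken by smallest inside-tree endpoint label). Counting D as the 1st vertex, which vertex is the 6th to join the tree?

F

Prim's algorithm from D:
Step 1: frontier [D E 2, B D 6, D F 15, C D 19, A D 21] → take D E (2); add E.
Step 2: frontier [B D 6, D F 15, C D 19, A D 21, C E 13, A E 19, E F 23, B E 25] → take B D (6); add B.
Step 3: frontier [B C 12, B F 21, A B 23, D F 15, C D 19, A D 21, C E 13, A E 19, E F 23] → take B C (12); add C.
Step 4: frontier [B F 21, A B 23, A C 11, D F 15, A D 21, A E 19, E F 23] → take A C (11); add A.
Step 5: frontier [A F 1, B F 21, D F 15, E F 23] → take A F (1); add F.
Vertex order: D, E, B, C, A, F. The 6th vertex is F.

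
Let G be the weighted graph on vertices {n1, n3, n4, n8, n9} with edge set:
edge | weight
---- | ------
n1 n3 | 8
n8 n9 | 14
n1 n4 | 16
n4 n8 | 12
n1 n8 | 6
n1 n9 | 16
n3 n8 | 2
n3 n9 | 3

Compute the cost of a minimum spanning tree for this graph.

23

Kruskal's algorithm — process edges by increasing weight (ties by edge label):
n3 n8 (2): add — endpoints in different components.
n3 n9 (3): add — endpoints in different components.
n1 n8 (6): add — endpoints in different components.
n1 n3 (8): skip — n1 and n3 already connected.
n4 n8 (12): add — endpoints in different components.
MST edges: n3 n8, n3 n9, n1 n8, n4 n8; total weight 2+3+6+12 = 23.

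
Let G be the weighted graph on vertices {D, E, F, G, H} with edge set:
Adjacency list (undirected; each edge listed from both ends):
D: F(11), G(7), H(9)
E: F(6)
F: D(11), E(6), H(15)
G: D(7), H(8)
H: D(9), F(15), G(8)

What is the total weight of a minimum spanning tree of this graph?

Prim's algorithm from G:
Step 1: frontier [D—G 7, G—H 8] → take D—G (7); add D.
Step 2: frontier [D—H 9, D—F 11, G—H 8] → take G—H (8); add H.
Step 3: frontier [D—F 11, F—H 15] → take D—F (11); add F.
Step 4: frontier [E—F 6] → take E—F (6); add E.
MST edges: D—G, G—H, D—F, E—F; total weight 7+8+11+6 = 32.

32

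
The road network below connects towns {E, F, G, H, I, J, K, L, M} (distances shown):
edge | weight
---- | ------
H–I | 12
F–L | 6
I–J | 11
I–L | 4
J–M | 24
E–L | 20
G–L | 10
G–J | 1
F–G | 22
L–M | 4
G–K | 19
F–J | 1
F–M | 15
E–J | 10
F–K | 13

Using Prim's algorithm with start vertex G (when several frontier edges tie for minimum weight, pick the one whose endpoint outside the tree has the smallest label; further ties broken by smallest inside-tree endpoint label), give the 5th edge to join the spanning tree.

L-M

Grow the tree from G using Prim:
Step 1: cheapest edge leaving the tree is G–J (1); add J.
Step 2: cheapest edge leaving the tree is F–J (1); add F.
Step 3: cheapest edge leaving the tree is F–L (6); add L.
Step 4: cheapest edge leaving the tree is I–L (4); add I.
Step 5: cheapest edge leaving the tree is L–M (4); add M.
Step 6: cheapest edge leaving the tree is E–J (10); add E.
Step 7: cheapest edge leaving the tree is H–I (12); add H.
Step 8: cheapest edge leaving the tree is F–K (13); add K.
The 5th edge added is L–M.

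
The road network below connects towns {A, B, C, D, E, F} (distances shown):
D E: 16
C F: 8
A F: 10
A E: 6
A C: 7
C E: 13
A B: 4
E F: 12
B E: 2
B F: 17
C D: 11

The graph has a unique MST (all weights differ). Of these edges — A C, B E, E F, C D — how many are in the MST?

Sort edges by weight, then run Kruskal:
B E (2): add — endpoints in different components.
A B (4): add — endpoints in different components.
A E (6): skip — A and E already connected.
A C (7): add — endpoints in different components.
C F (8): add — endpoints in different components.
A F (10): skip — A and F already connected.
C D (11): add — endpoints in different components.
MST edge set: {B E, A B, A C, C F, C D}.
Of the listed edges, {A C, B E, C D} are in the MST → 3.

3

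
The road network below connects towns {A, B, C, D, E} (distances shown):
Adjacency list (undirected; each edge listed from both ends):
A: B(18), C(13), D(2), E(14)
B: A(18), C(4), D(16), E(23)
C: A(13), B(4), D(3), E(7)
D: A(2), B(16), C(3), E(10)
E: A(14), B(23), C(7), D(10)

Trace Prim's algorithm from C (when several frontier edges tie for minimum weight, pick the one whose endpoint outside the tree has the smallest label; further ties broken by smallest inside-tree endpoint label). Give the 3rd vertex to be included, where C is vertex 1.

A

Prim, starting at C.
Step 1: cheapest edge leaving the tree is C—D (3); add D.
Step 2: cheapest edge leaving the tree is A—D (2); add A.
Step 3: cheapest edge leaving the tree is B—C (4); add B.
Step 4: cheapest edge leaving the tree is C—E (7); add E.
Vertex order: C, D, A, B, E. The 3rd vertex is A.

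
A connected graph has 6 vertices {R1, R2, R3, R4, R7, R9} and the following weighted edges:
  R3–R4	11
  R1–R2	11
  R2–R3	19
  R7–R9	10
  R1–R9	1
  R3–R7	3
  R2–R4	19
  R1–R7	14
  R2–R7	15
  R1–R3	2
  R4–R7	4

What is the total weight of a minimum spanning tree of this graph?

21

Kruskal: consider edges lightest-first.
R1–R9 (1): add — endpoints in different components.
R1–R3 (2): add — endpoints in different components.
R3–R7 (3): add — endpoints in different components.
R4–R7 (4): add — endpoints in different components.
R7–R9 (10): skip — R7 and R9 already connected.
R1–R2 (11): add — endpoints in different components.
MST edges: R1–R9, R1–R3, R3–R7, R4–R7, R1–R2; total weight 1+2+3+4+11 = 21.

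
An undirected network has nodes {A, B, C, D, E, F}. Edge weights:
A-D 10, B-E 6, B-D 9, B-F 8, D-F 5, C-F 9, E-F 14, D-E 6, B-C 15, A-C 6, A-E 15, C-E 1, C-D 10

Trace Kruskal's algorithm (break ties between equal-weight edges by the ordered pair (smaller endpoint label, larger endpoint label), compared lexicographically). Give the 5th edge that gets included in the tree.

D-E

Sort edges by weight, then run Kruskal:
C-E (1): add — endpoints in different components.
D-F (5): add — endpoints in different components.
A-C (6): add — endpoints in different components.
B-E (6): add — endpoints in different components.
D-E (6): add — endpoints in different components.
The 5th edge added is D-E.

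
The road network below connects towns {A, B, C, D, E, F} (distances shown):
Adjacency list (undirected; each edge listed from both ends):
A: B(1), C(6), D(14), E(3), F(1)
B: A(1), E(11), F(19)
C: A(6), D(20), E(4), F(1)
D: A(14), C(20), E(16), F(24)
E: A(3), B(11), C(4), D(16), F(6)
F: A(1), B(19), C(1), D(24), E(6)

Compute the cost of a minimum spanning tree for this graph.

20

Kruskal: consider edges lightest-first.
A-B (1): add — endpoints in different components.
A-F (1): add — endpoints in different components.
C-F (1): add — endpoints in different components.
A-E (3): add — endpoints in different components.
C-E (4): skip — C and E already connected.
A-C (6): skip — A and C already connected.
E-F (6): skip — E and F already connected.
B-E (11): skip — B and E already connected.
A-D (14): add — endpoints in different components.
MST edges: A-B, A-F, C-F, A-E, A-D; total weight 1+1+1+3+14 = 20.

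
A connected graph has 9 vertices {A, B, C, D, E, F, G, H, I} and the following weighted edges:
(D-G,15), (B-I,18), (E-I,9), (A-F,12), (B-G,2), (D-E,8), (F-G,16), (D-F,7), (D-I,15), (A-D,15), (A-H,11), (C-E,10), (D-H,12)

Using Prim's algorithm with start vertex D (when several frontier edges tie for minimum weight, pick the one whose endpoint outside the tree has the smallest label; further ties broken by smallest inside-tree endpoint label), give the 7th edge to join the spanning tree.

Prim's algorithm from D:
Step 1: frontier [D-F 7, D-E 8, D-H 12, A-D 15, D-G 15, D-I 15] → take D-F (7); add F.
Step 2: frontier [D-E 8, D-H 12, A-D 15, D-G 15, D-I 15, A-F 12, F-G 16] → take D-E (8); add E.
Step 3: frontier [D-H 12, A-D 15, D-G 15, D-I 15, E-I 9, C-E 10, A-F 12, F-G 16] → take E-I (9); add I.
Step 4: frontier [D-H 12, A-D 15, D-G 15, C-E 10, A-F 12, F-G 16, B-I 18] → take C-E (10); add C.
Step 5: frontier [D-H 12, A-D 15, D-G 15, A-F 12, F-G 16, B-I 18] → take A-F (12); add A.
Step 6: frontier [A-H 11, D-H 12, D-G 15, F-G 16, B-I 18] → take A-H (11); add H.
Step 7: frontier [D-G 15, F-G 16, B-I 18] → take D-G (15); add G.
Step 8: frontier [B-G 2, B-I 18] → take B-G (2); add B.
The 7th edge added is D-G.

D-G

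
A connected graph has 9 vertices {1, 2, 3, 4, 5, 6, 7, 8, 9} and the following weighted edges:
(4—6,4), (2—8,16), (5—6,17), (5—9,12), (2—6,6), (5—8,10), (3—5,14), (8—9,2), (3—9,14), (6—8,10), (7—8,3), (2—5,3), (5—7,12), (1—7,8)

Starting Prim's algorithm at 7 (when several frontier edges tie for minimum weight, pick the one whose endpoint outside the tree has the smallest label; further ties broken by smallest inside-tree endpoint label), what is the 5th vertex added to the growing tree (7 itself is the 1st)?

Prim, starting at 7.
Step 1: frontier [7—8 3, 1—7 8, 5—7 12] → take 7—8 (3); add 8.
Step 2: frontier [1—7 8, 5—7 12, 8—9 2, 5—8 10, 6—8 10, 2—8 16] → take 8—9 (2); add 9.
Step 3: frontier [1—7 8, 5—7 12, 5—8 10, 6—8 10, 2—8 16, 5—9 12, 3—9 14] → take 1—7 (8); add 1.
Step 4: frontier [5—7 12, 5—8 10, 6—8 10, 2—8 16, 5—9 12, 3—9 14] → take 5—8 (10); add 5.
Step 5: frontier [2—5 3, 3—5 14, 5—6 17, 6—8 10, 2—8 16, 3—9 14] → take 2—5 (3); add 2.
Step 6: frontier [2—6 6, 3—5 14, 5—6 17, 6—8 10, 3—9 14] → take 2—6 (6); add 6.
Step 7: frontier [3—5 14, 4—6 4, 3—9 14] → take 4—6 (4); add 4.
Step 8: frontier [3—5 14, 3—9 14] → take 3—5 (14); add 3.
Vertex order: 7, 8, 9, 1, 5, 2, 6, 4, 3. The 5th vertex is 5.

5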